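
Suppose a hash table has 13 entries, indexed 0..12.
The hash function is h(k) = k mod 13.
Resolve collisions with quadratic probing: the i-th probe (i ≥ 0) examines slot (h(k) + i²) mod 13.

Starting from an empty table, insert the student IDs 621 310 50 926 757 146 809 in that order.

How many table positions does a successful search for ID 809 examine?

5

621: h=10 => slot 10
310: h=11 => slot 11
50: h=11, probe 11,12 => slot 12
926: h=3 => slot 3
757: h=3, probe 3,4 => slot 4
146: h=3, probe 3,4,7 => slot 7
809: h=3, probe 3,4,7,12,6 => slot 6
Table: [., ., ., 926, 757, ., 809, 146, ., ., 621, 310, 50]
Lookup 809: h=3, probe 3,4,7,12,6 → found at 6.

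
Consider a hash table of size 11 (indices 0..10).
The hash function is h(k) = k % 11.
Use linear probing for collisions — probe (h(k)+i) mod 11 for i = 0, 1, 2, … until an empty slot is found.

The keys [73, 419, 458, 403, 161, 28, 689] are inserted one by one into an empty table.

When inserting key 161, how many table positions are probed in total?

4

73: h=7 → slot 7
419: h=1 → slot 1
458: h=7, probe 7,8 → slot 8
403: h=7, probe 7,8,9 → slot 9
161: h=7, probe 7,8,9,10 → slot 10
28: h=6 → slot 6
689: h=7, probe 7,8,9,10,0 → slot 0
Table: [689, 419, -, -, -, -, 28, 73, 458, 403, 161]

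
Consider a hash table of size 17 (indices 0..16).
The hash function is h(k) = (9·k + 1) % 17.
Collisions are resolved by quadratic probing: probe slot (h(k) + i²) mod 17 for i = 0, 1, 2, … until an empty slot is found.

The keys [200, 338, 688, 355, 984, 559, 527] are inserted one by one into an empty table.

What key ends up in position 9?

200: h=16 -> slot 16
338: h=0 -> slot 0
688: h=5 -> slot 5
355: h=0, probe 0,1 -> slot 1
984: h=0, probe 0,1,4 -> slot 4
559: h=0, probe 0,1,4,9 -> slot 9
527: h=1, probe 1,2 -> slot 2
Table: [338, 355, 527, _, 984, 688, _, _, _, 559, _, _, _, _, _, _, 200]

559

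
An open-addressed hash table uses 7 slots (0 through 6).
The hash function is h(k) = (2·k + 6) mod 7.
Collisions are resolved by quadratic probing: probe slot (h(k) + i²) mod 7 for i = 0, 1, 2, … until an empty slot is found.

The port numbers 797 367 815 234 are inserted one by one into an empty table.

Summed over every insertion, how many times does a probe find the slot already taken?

3

797: h=4 => slot 4
367: h=5 => slot 5
815: h=5, probe 5,6 => slot 6
234: h=5, probe 5,6,2 => slot 2
Table: [., ., 234, ., 797, 367, 815]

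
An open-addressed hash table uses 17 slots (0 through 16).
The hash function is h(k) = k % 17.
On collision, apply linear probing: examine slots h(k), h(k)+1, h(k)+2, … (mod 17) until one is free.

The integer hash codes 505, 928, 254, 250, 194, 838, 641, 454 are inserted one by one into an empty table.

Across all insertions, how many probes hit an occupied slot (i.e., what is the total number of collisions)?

505 hashes to 12; slot 12 is free => place at 12.
928 hashes to 10; slot 10 is free => place at 10.
254 hashes to 16; slot 16 is free => place at 16.
250 hashes to 12; 12 taken => place at 13.
194 hashes to 7; slot 7 is free => place at 7.
838 hashes to 5; slot 5 is free => place at 5.
641 hashes to 12; 12,13 taken => place at 14.
454 hashes to 12; 12,13,14 taken => place at 15.
Table: [—, —, —, —, —, 838, —, 194, —, —, 928, —, 505, 250, 641, 454, 254]

6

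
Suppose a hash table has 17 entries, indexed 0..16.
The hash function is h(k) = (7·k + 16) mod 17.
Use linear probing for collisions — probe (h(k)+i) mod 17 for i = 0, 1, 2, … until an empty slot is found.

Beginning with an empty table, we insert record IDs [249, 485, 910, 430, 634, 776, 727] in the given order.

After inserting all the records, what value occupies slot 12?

910

249 hashes to 8; slot 8 is free -> place at 8.
485 hashes to 11; slot 11 is free -> place at 11.
910 hashes to 11; 11 taken -> place at 12.
430 hashes to 0; slot 0 is free -> place at 0.
634 hashes to 0; 0 taken -> place at 1.
776 hashes to 8; 8 taken -> place at 9.
727 hashes to 5; slot 5 is free -> place at 5.
Table: [430, 634, _, _, _, 727, _, _, 249, 776, _, 485, 910, _, _, _, _]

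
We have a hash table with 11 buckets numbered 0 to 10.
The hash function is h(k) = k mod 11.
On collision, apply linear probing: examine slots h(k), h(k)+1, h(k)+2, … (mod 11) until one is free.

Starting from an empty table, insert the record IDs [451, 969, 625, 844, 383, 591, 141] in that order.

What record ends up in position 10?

451 hashes to 0; slot 0 is free => place at 0.
969 hashes to 1; slot 1 is free => place at 1.
625 hashes to 9; slot 9 is free => place at 9.
844 hashes to 8; slot 8 is free => place at 8.
383 hashes to 9; 9 taken => place at 10.
591 hashes to 8; 8,9,10,0,1 taken => place at 2.
141 hashes to 9; 9,10,0,1,2 taken => place at 3.
Table: [451, 969, 591, 141, ., ., ., ., 844, 625, 383]

383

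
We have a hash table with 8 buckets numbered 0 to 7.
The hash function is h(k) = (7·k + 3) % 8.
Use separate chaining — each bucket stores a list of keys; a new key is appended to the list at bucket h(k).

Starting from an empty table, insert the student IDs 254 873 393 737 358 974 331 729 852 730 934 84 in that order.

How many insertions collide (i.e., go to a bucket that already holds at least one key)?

7

254 → bucket 5
873 → bucket 2
393 → bucket 2 (collision)
737 → bucket 2 (collision)
358 → bucket 5 (collision)
974 → bucket 5 (collision)
331 → bucket 0
729 → bucket 2 (collision)
852 → bucket 7
730 → bucket 1
934 → bucket 5 (collision)
84 → bucket 7 (collision)
Final buckets:
0: 331
1: 730
2: 873 -> 393 -> 737 -> 729
3: .
4: .
5: 254 -> 358 -> 974 -> 934
6: .
7: 852 -> 84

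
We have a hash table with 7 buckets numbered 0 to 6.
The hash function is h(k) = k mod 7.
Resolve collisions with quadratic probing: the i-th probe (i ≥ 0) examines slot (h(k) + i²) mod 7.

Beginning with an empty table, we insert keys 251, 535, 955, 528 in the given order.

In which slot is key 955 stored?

4

251 hashes to 6; slot 6 is free → place at 6.
535 hashes to 3; slot 3 is free → place at 3.
955 hashes to 3; 3 taken → place at 4.
528 hashes to 3; 3,4 taken → place at 0.
Table: [528, ∅, ∅, 535, 955, ∅, 251]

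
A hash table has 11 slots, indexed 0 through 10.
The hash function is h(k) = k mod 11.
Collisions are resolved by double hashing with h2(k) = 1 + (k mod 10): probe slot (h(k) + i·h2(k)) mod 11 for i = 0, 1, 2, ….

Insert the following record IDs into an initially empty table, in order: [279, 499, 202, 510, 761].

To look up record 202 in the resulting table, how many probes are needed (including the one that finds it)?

2

279 hashes to 4; slot 4 is free → place at 4.
499 hashes to 4, h2=10; 4 taken → place at 3.
202 hashes to 4, h2=3; 4 taken → place at 7.
510 hashes to 4, h2=1; 4 taken → place at 5.
761 hashes to 2; slot 2 is free → place at 2.
Table: [—, —, 761, 499, 279, 510, —, 202, —, —, —]
Lookup 202: h=4, h2=3, probe 4,7 → found at 7.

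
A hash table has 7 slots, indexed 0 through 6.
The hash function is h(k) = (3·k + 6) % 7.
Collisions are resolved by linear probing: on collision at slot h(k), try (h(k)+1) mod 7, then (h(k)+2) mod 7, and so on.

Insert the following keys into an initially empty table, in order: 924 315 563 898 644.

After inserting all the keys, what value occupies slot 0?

Insert 924: h=6, slot 6 empty → index 6.
Insert 315: h=6, slot 6 occupied → index 0.
Insert 563: h=1, slot 1 empty → index 1.
Insert 898: h=5, slot 5 empty → index 5.
Insert 644: h=6, slots 6,0,1 occupied → index 2.
Table: [315, 563, 644, ., ., 898, 924]

315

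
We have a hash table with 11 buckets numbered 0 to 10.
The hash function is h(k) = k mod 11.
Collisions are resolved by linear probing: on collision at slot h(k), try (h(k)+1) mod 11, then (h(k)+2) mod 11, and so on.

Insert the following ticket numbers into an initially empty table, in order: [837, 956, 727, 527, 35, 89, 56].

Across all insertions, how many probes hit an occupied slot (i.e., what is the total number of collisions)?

Insert 837: h=1, slot 1 empty → index 1.
Insert 956: h=10, slot 10 empty → index 10.
Insert 727: h=1, slot 1 occupied → index 2.
Insert 527: h=10, slot 10 occupied → index 0.
Insert 35: h=2, slot 2 occupied → index 3.
Insert 89: h=1, slots 1,2,3 occupied → index 4.
Insert 56: h=1, slots 1,2,3,4 occupied → index 5.
Table: [527, 837, 727, 35, 89, 56, ∅, ∅, ∅, ∅, 956]

10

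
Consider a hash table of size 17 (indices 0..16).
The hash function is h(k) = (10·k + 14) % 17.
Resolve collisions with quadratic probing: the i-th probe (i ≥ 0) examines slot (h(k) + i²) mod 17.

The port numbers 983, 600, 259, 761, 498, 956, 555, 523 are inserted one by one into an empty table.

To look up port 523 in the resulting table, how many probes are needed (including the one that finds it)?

Insert 983: h=1, slot 1 empty → index 1.
Insert 600: h=13, slot 13 empty → index 13.
Insert 259: h=3, slot 3 empty → index 3.
Insert 761: h=8, slot 8 empty → index 8.
Insert 498: h=13, slot 13 occupied → index 14.
Insert 956: h=3, slot 3 occupied → index 4.
Insert 555: h=5, slot 5 empty → index 5.
Insert 523: h=8, slot 8 occupied → index 9.
Table: [∅, 983, ∅, 259, 956, 555, ∅, ∅, 761, 523, ∅, ∅, ∅, 600, 498, ∅, ∅]
Lookup 523: h=8, probe 8,9 → found at 9.

2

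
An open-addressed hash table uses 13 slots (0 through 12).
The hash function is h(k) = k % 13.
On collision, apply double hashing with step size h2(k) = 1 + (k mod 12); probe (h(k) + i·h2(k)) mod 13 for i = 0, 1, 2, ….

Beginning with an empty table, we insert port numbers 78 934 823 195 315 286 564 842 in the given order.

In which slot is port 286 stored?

9

Insert 78: h=0, slot 0 empty → index 0.
Insert 934: h=11, slot 11 empty → index 11.
Insert 823: h=4, slot 4 empty → index 4.
Insert 195: h=0, h2=4, slots 0,4 occupied → index 8.
Insert 315: h=3, slot 3 empty → index 3.
Insert 286: h=0, h2=11, slots 0,11 occupied → index 9.
Insert 564: h=5, slot 5 empty → index 5.
Insert 842: h=10, slot 10 empty → index 10.
Table: [78, ., ., 315, 823, 564, ., ., 195, 286, 842, 934, .]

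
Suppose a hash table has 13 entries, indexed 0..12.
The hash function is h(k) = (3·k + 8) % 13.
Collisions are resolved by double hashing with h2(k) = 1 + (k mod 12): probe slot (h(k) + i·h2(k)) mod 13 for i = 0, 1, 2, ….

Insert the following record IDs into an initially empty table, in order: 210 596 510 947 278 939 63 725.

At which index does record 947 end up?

0

210: h=1 → slot 1
596: h=2 → slot 2
510: h=4 → slot 4
947: h=2, h2=12, probe 2,1,0 → slot 0
278: h=10 → slot 10
939: h=4, h2=4, probe 4,8 → slot 8
63: h=2, h2=4, probe 2,6 → slot 6
725: h=12 → slot 12
Table: [947, 210, 596, —, 510, —, 63, —, 939, —, 278, —, 725]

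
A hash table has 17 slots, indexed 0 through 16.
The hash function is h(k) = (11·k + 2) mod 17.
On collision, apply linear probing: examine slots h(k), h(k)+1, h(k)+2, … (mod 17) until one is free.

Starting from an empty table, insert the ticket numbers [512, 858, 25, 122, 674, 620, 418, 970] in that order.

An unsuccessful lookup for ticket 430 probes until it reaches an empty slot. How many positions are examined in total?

4

512: h=7 → slot 7
858: h=5 → slot 5
25: h=5, probe 5,6 → slot 6
122: h=1 → slot 1
674: h=4 → slot 4
620: h=5, probe 5,6,7,8 → slot 8
418: h=10 → slot 10
970: h=13 → slot 13
Table: [—, 122, —, —, 674, 858, 25, 512, 620, —, 418, —, —, 970, —, —, —]
Lookup 430: h=6, probe 6,7,8,9 → slot 9 empty, not found.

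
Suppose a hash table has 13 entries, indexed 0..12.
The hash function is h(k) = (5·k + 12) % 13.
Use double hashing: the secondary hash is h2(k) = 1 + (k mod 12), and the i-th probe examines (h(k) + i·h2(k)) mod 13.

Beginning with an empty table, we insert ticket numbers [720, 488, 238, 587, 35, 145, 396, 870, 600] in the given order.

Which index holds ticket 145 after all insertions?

0

720 hashes to 11; slot 11 is free → place at 11.
488 hashes to 8; slot 8 is free → place at 8.
238 hashes to 6; slot 6 is free → place at 6.
587 hashes to 9; slot 9 is free → place at 9.
35 hashes to 5; slot 5 is free → place at 5.
145 hashes to 9, h2=2; 9,11 taken → place at 0.
396 hashes to 3; slot 3 is free → place at 3.
870 hashes to 7; slot 7 is free → place at 7.
600 hashes to 9, h2=1; 9 taken → place at 10.
Table: [145, -, -, 396, -, 35, 238, 870, 488, 587, 600, 720, -]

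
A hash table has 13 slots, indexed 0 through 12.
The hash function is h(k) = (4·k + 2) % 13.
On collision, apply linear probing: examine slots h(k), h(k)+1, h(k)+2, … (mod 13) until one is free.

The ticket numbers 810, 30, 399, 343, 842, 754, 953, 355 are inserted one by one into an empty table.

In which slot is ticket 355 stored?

8

810 hashes to 5; slot 5 is free => place at 5.
30 hashes to 5; 5 taken => place at 6.
399 hashes to 12; slot 12 is free => place at 12.
343 hashes to 9; slot 9 is free => place at 9.
842 hashes to 3; slot 3 is free => place at 3.
754 hashes to 2; slot 2 is free => place at 2.
953 hashes to 5; 5,6 taken => place at 7.
355 hashes to 5; 5,6,7 taken => place at 8.
Table: [_, _, 754, 842, _, 810, 30, 953, 355, 343, _, _, 399]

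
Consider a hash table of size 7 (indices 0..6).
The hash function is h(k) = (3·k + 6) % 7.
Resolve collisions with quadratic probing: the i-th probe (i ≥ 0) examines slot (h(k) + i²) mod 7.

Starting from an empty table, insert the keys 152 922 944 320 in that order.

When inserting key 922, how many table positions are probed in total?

Insert 152: h=0, slot 0 empty -> index 0.
Insert 922: h=0, slot 0 occupied -> index 1.
Insert 944: h=3, slot 3 empty -> index 3.
Insert 320: h=0, slots 0,1 occupied -> index 4.
Table: [152, 922, ., 944, 320, ., .]

2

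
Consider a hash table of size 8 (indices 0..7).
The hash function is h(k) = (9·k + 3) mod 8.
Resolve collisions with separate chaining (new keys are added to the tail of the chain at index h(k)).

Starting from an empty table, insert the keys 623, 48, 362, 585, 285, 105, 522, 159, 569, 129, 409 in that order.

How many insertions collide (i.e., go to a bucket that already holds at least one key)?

6

623 → bucket 2
48 → bucket 3
362 → bucket 5
585 → bucket 4
285 → bucket 0
105 → bucket 4 (collision)
522 → bucket 5 (collision)
159 → bucket 2 (collision)
569 → bucket 4 (collision)
129 → bucket 4 (collision)
409 → bucket 4 (collision)
Final buckets:
0: 285
1: -
2: 623 -> 159
3: 48
4: 585 -> 105 -> 569 -> 129 -> 409
5: 362 -> 522
6: -
7: -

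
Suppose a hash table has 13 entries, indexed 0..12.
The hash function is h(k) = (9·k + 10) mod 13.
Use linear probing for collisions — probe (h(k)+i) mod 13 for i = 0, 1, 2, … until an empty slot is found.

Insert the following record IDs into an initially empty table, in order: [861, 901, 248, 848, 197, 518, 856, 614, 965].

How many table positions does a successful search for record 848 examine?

2

861 hashes to 11; slot 11 is free -> place at 11.
901 hashes to 7; slot 7 is free -> place at 7.
248 hashes to 6; slot 6 is free -> place at 6.
848 hashes to 11; 11 taken -> place at 12.
197 hashes to 2; slot 2 is free -> place at 2.
518 hashes to 5; slot 5 is free -> place at 5.
856 hashes to 5; 5,6,7 taken -> place at 8.
614 hashes to 11; 11,12 taken -> place at 0.
965 hashes to 11; 11,12,0 taken -> place at 1.
Table: [614, 965, 197, ∅, ∅, 518, 248, 901, 856, ∅, ∅, 861, 848]
Lookup 848: h=11, probe 11,12 → found at 12.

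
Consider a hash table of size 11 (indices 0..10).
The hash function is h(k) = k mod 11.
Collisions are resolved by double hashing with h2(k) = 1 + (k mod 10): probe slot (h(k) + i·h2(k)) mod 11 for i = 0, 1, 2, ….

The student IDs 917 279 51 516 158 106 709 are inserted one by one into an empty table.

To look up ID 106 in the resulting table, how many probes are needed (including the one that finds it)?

917 hashes to 4; slot 4 is free => place at 4.
279 hashes to 4, h2=10; 4 taken => place at 3.
51 hashes to 7; slot 7 is free => place at 7.
516 hashes to 10; slot 10 is free => place at 10.
158 hashes to 4, h2=9; 4 taken => place at 2.
106 hashes to 7, h2=7; 7,3,10 taken => place at 6.
709 hashes to 5; slot 5 is free => place at 5.
Table: [., ., 158, 279, 917, 709, 106, 51, ., ., 516]
Lookup 106: h=7, h2=7, probe 7,3,10,6 → found at 6.

4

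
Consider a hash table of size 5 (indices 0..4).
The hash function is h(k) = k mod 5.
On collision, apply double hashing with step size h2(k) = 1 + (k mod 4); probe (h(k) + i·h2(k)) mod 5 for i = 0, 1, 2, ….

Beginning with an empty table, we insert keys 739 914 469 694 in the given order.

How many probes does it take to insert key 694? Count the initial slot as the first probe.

Insert 739: h=4, slot 4 empty => index 4.
Insert 914: h=4, h2=3, slot 4 occupied => index 2.
Insert 469: h=4, h2=2, slot 4 occupied => index 1.
Insert 694: h=4, h2=3, slots 4,2 occupied => index 0.
Table: [694, 469, 914, _, 739]

3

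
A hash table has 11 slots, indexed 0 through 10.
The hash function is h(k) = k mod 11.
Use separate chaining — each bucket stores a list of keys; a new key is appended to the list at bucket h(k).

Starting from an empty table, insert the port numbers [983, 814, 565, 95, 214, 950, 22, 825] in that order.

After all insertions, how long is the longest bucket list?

983 → bucket 4
814 → bucket 0
565 → bucket 4 (collision)
95 → bucket 7
214 → bucket 5
950 → bucket 4 (collision)
22 → bucket 0 (collision)
825 → bucket 0 (collision)
Final buckets:
0: 814 -> 22 -> 825
1: .
2: .
3: .
4: 983 -> 565 -> 950
5: 214
6: .
7: 95
8: .
9: .
10: .

3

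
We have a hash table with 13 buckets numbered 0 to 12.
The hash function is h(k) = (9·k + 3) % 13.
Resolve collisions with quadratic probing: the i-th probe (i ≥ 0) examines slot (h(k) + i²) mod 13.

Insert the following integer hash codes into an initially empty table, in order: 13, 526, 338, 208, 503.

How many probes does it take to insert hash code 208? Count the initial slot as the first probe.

3

Insert 13: h=3, slot 3 empty => index 3.
Insert 526: h=5, slot 5 empty => index 5.
Insert 338: h=3, slot 3 occupied => index 4.
Insert 208: h=3, slots 3,4 occupied => index 7.
Insert 503: h=6, slot 6 empty => index 6.
Table: [., ., ., 13, 338, 526, 503, 208, ., ., ., ., .]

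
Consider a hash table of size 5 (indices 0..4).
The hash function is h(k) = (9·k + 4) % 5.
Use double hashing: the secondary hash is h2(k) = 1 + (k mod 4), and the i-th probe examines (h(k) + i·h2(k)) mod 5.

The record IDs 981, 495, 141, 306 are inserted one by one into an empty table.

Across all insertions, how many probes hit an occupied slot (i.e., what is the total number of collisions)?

2

Insert 981: h=3, slot 3 empty -> index 3.
Insert 495: h=4, slot 4 empty -> index 4.
Insert 141: h=3, h2=2, slot 3 occupied -> index 0.
Insert 306: h=3, h2=3, slot 3 occupied -> index 1.
Table: [141, 306, _, 981, 495]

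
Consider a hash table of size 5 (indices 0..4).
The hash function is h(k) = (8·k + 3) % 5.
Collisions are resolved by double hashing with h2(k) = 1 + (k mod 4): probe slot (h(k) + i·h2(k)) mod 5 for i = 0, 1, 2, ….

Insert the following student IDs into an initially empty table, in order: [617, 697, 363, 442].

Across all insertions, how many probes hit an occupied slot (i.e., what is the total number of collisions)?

3

617: h=4 → slot 4
697: h=4, h2=2, probe 4,1 → slot 1
363: h=2 → slot 2
442: h=4, h2=3, probe 4,2,0 → slot 0
Table: [442, 697, 363, ∅, 617]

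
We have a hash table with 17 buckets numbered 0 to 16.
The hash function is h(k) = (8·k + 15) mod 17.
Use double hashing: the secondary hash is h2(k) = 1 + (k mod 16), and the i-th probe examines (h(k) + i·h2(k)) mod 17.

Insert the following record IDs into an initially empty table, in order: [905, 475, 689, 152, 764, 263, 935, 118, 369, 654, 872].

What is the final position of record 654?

5

905: h=13 => slot 13
475: h=7 => slot 7
689: h=2 => slot 2
152: h=7, h2=9, probe 7,16 => slot 16
764: h=7, h2=13, probe 7,3 => slot 3
263: h=11 => slot 11
935: h=15 => slot 15
118: h=7, h2=7, probe 7,14 => slot 14
369: h=9 => slot 9
654: h=11, h2=15, probe 11,9,7,5 => slot 5
872: h=4 => slot 4
Table: [∅, ∅, 689, 764, 872, 654, ∅, 475, ∅, 369, ∅, 263, ∅, 905, 118, 935, 152]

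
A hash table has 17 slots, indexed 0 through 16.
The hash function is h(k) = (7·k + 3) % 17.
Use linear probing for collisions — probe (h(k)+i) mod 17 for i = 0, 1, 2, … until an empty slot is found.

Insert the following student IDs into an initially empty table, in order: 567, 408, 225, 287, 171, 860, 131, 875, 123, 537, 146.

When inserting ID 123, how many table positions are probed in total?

2

567: h=11 => slot 11
408: h=3 => slot 3
225: h=14 => slot 14
287: h=6 => slot 6
171: h=10 => slot 10
860: h=5 => slot 5
131: h=2 => slot 2
875: h=8 => slot 8
123: h=14, probe 14,15 => slot 15
537: h=5, probe 5,6,7 => slot 7
146: h=5, probe 5,6,7,8,9 => slot 9
Table: [-, -, 131, 408, -, 860, 287, 537, 875, 146, 171, 567, -, -, 225, 123, -]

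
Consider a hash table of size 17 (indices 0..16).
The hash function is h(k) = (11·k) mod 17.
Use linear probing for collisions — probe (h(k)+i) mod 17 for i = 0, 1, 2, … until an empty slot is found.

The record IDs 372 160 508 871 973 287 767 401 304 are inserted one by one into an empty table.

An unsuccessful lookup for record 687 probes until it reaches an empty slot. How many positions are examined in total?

8

372 hashes to 12; slot 12 is free → place at 12.
160 hashes to 9; slot 9 is free → place at 9.
508 hashes to 12; 12 taken → place at 13.
871 hashes to 10; slot 10 is free → place at 10.
973 hashes to 10; 10 taken → place at 11.
287 hashes to 12; 12,13 taken → place at 14.
767 hashes to 5; slot 5 is free → place at 5.
401 hashes to 8; slot 8 is free → place at 8.
304 hashes to 12; 12,13,14 taken → place at 15.
Table: [., ., ., ., ., 767, ., ., 401, 160, 871, 973, 372, 508, 287, 304, .]
Lookup 687: h=9, probe 9,10,11,12,13,14,15,16 → slot 16 empty, not found.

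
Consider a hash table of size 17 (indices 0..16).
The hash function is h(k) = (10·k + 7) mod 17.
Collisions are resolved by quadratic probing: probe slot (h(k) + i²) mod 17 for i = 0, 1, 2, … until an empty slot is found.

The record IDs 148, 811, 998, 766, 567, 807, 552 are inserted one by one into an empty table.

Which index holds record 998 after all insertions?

12

148: h=8 -> slot 8
811: h=8, probe 8,9 -> slot 9
998: h=8, probe 8,9,12 -> slot 12
766: h=0 -> slot 0
567: h=16 -> slot 16
807: h=2 -> slot 2
552: h=2, probe 2,3 -> slot 3
Table: [766, -, 807, 552, -, -, -, -, 148, 811, -, -, 998, -, -, -, 567]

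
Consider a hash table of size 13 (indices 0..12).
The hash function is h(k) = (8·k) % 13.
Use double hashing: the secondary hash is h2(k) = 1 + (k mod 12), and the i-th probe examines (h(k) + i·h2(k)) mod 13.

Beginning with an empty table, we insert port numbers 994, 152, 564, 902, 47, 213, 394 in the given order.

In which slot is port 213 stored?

11

994: h=9 => slot 9
152: h=7 => slot 7
564: h=1 => slot 1
902: h=1, h2=3, probe 1,4 => slot 4
47: h=12 => slot 12
213: h=1, h2=10, probe 1,11 => slot 11
394: h=6 => slot 6
Table: [., 564, ., ., 902, ., 394, 152, ., 994, ., 213, 47]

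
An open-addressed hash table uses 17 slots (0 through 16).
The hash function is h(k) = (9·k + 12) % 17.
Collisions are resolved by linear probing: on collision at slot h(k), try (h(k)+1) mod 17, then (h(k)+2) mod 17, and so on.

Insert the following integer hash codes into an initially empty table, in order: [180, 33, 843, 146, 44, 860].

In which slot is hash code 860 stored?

5

180: h=0 -> slot 0
33: h=3 -> slot 3
843: h=0, probe 0,1 -> slot 1
146: h=0, probe 0,1,2 -> slot 2
44: h=0, probe 0,1,2,3,4 -> slot 4
860: h=0, probe 0,1,2,3,4,5 -> slot 5
Table: [180, 843, 146, 33, 44, 860, —, —, —, —, —, —, —, —, —, —, —]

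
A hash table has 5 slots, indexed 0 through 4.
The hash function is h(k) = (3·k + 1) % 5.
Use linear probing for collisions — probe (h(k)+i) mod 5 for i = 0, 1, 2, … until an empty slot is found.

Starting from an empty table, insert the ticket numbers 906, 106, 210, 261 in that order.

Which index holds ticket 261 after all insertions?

2

Insert 906: h=4, slot 4 empty -> index 4.
Insert 106: h=4, slot 4 occupied -> index 0.
Insert 210: h=1, slot 1 empty -> index 1.
Insert 261: h=4, slots 4,0,1 occupied -> index 2.
Table: [106, 210, 261, ., 906]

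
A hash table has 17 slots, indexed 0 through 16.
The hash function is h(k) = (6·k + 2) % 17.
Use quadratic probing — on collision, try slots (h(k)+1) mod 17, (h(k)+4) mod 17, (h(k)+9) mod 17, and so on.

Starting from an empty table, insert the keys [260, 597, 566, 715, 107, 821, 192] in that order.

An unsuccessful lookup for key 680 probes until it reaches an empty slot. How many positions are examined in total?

260: h=15 -> slot 15
597: h=14 -> slot 14
566: h=15, probe 15,16 -> slot 16
715: h=8 -> slot 8
107: h=15, probe 15,16,2 -> slot 2
821: h=15, probe 15,16,2,7 -> slot 7
192: h=15, probe 15,16,2,7,14,6 -> slot 6
Table: [., ., 107, ., ., ., 192, 821, 715, ., ., ., ., ., 597, 260, 566]
Lookup 680: h=2, probe 2,3 → slot 3 empty, not found.

2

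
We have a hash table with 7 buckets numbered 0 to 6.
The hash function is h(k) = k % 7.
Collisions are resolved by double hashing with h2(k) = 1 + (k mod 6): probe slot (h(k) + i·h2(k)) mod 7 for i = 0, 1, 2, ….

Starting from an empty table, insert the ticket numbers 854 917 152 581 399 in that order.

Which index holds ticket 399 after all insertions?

1

Insert 854: h=0, slot 0 empty => index 0.
Insert 917: h=0, h2=6, slot 0 occupied => index 6.
Insert 152: h=5, slot 5 empty => index 5.
Insert 581: h=0, h2=6, slots 0,6,5 occupied => index 4.
Insert 399: h=0, h2=4, slots 0,4 occupied => index 1.
Table: [854, 399, ∅, ∅, 581, 152, 917]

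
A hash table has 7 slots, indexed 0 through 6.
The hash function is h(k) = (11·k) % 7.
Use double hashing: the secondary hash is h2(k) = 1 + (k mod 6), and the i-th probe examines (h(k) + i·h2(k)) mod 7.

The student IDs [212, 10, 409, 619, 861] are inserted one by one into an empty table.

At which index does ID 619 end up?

2

212: h=1 -> slot 1
10: h=5 -> slot 5
409: h=5, h2=2, probe 5,0 -> slot 0
619: h=5, h2=2, probe 5,0,2 -> slot 2
861: h=0, h2=4, probe 0,4 -> slot 4
Table: [409, 212, 619, -, 861, 10, -]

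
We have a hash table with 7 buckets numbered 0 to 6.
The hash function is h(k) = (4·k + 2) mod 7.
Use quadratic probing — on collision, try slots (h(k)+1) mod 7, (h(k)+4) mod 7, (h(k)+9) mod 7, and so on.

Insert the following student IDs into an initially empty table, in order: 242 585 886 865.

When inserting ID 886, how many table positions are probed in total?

242 hashes to 4; slot 4 is free → place at 4.
585 hashes to 4; 4 taken → place at 5.
886 hashes to 4; 4,5 taken → place at 1.
865 hashes to 4; 4,5,1 taken → place at 6.
Table: [∅, 886, ∅, ∅, 242, 585, 865]

3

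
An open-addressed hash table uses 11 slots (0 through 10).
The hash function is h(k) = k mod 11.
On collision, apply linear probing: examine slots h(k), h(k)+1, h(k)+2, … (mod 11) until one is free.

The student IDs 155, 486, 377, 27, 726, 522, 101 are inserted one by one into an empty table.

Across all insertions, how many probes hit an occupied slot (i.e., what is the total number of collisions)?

3

155: h=1 → slot 1
486: h=2 → slot 2
377: h=3 → slot 3
27: h=5 → slot 5
726: h=0 → slot 0
522: h=5, probe 5,6 → slot 6
101: h=2, probe 2,3,4 → slot 4
Table: [726, 155, 486, 377, 101, 27, 522, -, -, -, -]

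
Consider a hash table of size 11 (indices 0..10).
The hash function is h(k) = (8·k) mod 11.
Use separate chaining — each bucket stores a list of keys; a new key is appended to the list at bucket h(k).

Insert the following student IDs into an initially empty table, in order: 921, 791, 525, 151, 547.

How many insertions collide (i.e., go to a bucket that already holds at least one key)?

Insert 921: h=9, bucket 9 empty → new chain.
Insert 791: h=3, bucket 3 empty → new chain.
Insert 525: h=9, bucket 9 nonempty → append to chain.
Insert 151: h=9, bucket 9 nonempty → append to chain.
Insert 547: h=9, bucket 9 nonempty → append to chain.
Final buckets:
0: _
1: _
2: _
3: 791
4: _
5: _
6: _
7: _
8: _
9: 921 -> 525 -> 151 -> 547
10: _

3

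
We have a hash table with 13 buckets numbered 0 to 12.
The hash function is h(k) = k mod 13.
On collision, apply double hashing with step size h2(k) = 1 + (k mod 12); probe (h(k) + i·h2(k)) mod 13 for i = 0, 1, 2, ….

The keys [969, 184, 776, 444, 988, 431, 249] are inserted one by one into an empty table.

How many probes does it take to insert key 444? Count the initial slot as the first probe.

969 hashes to 7; slot 7 is free → place at 7.
184 hashes to 2; slot 2 is free → place at 2.
776 hashes to 9; slot 9 is free → place at 9.
444 hashes to 2, h2=1; 2 taken → place at 3.
988 hashes to 0; slot 0 is free → place at 0.
431 hashes to 2, h2=12; 2 taken → place at 1.
249 hashes to 2, h2=10; 2 taken → place at 12.
Table: [988, 431, 184, 444, —, —, —, 969, —, 776, —, —, 249]

2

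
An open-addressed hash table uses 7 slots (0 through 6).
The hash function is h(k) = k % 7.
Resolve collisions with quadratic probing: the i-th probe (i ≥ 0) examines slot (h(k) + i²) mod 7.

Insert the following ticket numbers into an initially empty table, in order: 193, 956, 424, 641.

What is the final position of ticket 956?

193 hashes to 4; slot 4 is free => place at 4.
956 hashes to 4; 4 taken => place at 5.
424 hashes to 4; 4,5 taken => place at 1.
641 hashes to 4; 4,5,1 taken => place at 6.
Table: [., 424, ., ., 193, 956, 641]

5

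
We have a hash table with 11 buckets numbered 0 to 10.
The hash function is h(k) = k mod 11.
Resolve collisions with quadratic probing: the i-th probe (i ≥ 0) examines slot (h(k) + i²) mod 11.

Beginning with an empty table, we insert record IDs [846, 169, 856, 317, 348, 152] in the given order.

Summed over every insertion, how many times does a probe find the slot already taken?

846 hashes to 10; slot 10 is free → place at 10.
169 hashes to 4; slot 4 is free → place at 4.
856 hashes to 9; slot 9 is free → place at 9.
317 hashes to 9; 9,10 taken → place at 2.
348 hashes to 7; slot 7 is free → place at 7.
152 hashes to 9; 9,10,2,7 taken → place at 3.
Table: [—, —, 317, 152, 169, —, —, 348, —, 856, 846]

6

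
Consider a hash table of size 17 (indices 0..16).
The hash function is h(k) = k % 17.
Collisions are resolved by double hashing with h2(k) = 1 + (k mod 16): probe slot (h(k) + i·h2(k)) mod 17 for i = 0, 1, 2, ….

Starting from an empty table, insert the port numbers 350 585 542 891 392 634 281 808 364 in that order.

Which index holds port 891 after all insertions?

350 hashes to 10; slot 10 is free => place at 10.
585 hashes to 7; slot 7 is free => place at 7.
542 hashes to 15; slot 15 is free => place at 15.
891 hashes to 7, h2=12; 7 taken => place at 2.
392 hashes to 1; slot 1 is free => place at 1.
634 hashes to 5; slot 5 is free => place at 5.
281 hashes to 9; slot 9 is free => place at 9.
808 hashes to 9, h2=9; 9,1,10,2 taken => place at 11.
364 hashes to 7, h2=13; 7 taken => place at 3.
Table: [_, 392, 891, 364, _, 634, _, 585, _, 281, 350, 808, _, _, _, 542, _]

2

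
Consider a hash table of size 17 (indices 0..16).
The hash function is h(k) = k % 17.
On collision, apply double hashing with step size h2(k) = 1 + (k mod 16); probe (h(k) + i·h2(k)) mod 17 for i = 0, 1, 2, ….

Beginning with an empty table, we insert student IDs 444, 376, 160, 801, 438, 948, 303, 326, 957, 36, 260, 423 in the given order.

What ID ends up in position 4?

444: h=2 -> slot 2
376: h=2, h2=9, probe 2,11 -> slot 11
160: h=7 -> slot 7
801: h=2, h2=2, probe 2,4 -> slot 4
438: h=13 -> slot 13
948: h=13, h2=5, probe 13,1 -> slot 1
303: h=14 -> slot 14
326: h=3 -> slot 3
957: h=5 -> slot 5
36: h=2, h2=5, probe 2,7,12 -> slot 12
260: h=5, h2=5, probe 5,10 -> slot 10
423: h=15 -> slot 15
Table: [., 948, 444, 326, 801, 957, ., 160, ., ., 260, 376, 36, 438, 303, 423, .]

801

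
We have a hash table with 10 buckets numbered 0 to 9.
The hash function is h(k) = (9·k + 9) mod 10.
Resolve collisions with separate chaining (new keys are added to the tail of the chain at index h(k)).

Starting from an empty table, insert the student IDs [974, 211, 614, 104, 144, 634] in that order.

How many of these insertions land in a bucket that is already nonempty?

4

Insert 974: h=5, bucket 5 empty → new chain.
Insert 211: h=8, bucket 8 empty → new chain.
Insert 614: h=5, bucket 5 nonempty → append to chain.
Insert 104: h=5, bucket 5 nonempty → append to chain.
Insert 144: h=5, bucket 5 nonempty → append to chain.
Insert 634: h=5, bucket 5 nonempty → append to chain.
Final buckets:
0: .
1: .
2: .
3: .
4: .
5: 974 -> 614 -> 104 -> 144 -> 634
6: .
7: .
8: 211
9: .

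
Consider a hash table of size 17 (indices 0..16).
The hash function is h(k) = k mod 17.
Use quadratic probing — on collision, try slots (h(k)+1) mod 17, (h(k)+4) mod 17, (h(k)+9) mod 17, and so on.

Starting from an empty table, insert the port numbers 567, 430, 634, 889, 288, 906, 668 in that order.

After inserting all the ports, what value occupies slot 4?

567: h=6 -> slot 6
430: h=5 -> slot 5
634: h=5, probe 5,6,9 -> slot 9
889: h=5, probe 5,6,9,14 -> slot 14
288: h=16 -> slot 16
906: h=5, probe 5,6,9,14,4 -> slot 4
668: h=5, probe 5,6,9,14,4,13 -> slot 13
Table: [∅, ∅, ∅, ∅, 906, 430, 567, ∅, ∅, 634, ∅, ∅, ∅, 668, 889, ∅, 288]

906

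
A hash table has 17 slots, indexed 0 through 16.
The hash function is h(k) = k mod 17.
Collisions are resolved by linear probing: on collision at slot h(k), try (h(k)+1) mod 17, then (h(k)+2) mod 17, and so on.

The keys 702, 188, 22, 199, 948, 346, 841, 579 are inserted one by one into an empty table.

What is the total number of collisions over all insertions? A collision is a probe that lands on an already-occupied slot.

Insert 702: h=5, slot 5 empty → index 5.
Insert 188: h=1, slot 1 empty → index 1.
Insert 22: h=5, slot 5 occupied → index 6.
Insert 199: h=12, slot 12 empty → index 12.
Insert 948: h=13, slot 13 empty → index 13.
Insert 346: h=6, slot 6 occupied → index 7.
Insert 841: h=8, slot 8 empty → index 8.
Insert 579: h=1, slot 1 occupied → index 2.
Table: [∅, 188, 579, ∅, ∅, 702, 22, 346, 841, ∅, ∅, ∅, 199, 948, ∅, ∅, ∅]

3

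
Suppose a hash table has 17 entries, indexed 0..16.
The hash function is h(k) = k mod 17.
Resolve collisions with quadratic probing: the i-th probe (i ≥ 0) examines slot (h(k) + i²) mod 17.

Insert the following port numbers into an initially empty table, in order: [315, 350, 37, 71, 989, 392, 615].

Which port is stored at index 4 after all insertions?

315 hashes to 9; slot 9 is free → place at 9.
350 hashes to 10; slot 10 is free → place at 10.
37 hashes to 3; slot 3 is free → place at 3.
71 hashes to 3; 3 taken → place at 4.
989 hashes to 3; 3,4 taken → place at 7.
392 hashes to 1; slot 1 is free → place at 1.
615 hashes to 3; 3,4,7 taken → place at 12.
Table: [-, 392, -, 37, 71, -, -, 989, -, 315, 350, -, 615, -, -, -, -]

71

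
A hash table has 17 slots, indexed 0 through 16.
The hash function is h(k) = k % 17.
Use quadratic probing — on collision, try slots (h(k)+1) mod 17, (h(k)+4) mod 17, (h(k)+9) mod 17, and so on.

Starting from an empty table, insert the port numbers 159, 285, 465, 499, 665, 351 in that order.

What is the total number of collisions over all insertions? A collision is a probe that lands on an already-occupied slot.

3

Insert 159: h=6, slot 6 empty -> index 6.
Insert 285: h=13, slot 13 empty -> index 13.
Insert 465: h=6, slot 6 occupied -> index 7.
Insert 499: h=6, slots 6,7 occupied -> index 10.
Insert 665: h=2, slot 2 empty -> index 2.
Insert 351: h=11, slot 11 empty -> index 11.
Table: [-, -, 665, -, -, -, 159, 465, -, -, 499, 351, -, 285, -, -, -]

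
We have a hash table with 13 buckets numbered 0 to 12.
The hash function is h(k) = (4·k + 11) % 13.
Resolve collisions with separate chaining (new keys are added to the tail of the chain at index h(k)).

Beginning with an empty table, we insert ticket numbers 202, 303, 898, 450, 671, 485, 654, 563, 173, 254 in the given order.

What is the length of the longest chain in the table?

5

202 -> bucket 0
303 -> bucket 1
898 -> bucket 2
450 -> bucket 4
671 -> bucket 4 (collision)
485 -> bucket 1 (collision)
654 -> bucket 1 (collision)
563 -> bucket 1 (collision)
173 -> bucket 1 (collision)
254 -> bucket 0 (collision)
Final buckets:
0: 202 -> 254
1: 303 -> 485 -> 654 -> 563 -> 173
2: 898
3: -
4: 450 -> 671
5: -
6: -
7: -
8: -
9: -
10: -
11: -
12: -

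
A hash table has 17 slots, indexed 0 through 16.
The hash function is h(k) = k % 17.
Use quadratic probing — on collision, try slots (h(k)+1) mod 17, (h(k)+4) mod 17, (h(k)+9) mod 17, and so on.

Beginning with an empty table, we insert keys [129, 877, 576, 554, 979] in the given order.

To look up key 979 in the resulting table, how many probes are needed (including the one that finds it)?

129: h=10 → slot 10
877: h=10, probe 10,11 → slot 11
576: h=15 → slot 15
554: h=10, probe 10,11,14 → slot 14
979: h=10, probe 10,11,14,2 → slot 2
Table: [_, _, 979, _, _, _, _, _, _, _, 129, 877, _, _, 554, 576, _]
Lookup 979: h=10, probe 10,11,14,2 → found at 2.

4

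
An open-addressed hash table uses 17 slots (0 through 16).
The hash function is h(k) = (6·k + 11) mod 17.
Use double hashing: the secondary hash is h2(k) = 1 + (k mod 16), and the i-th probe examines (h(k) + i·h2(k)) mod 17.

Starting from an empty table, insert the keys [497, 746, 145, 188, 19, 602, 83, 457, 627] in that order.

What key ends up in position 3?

Insert 497: h=1, slot 1 empty → index 1.
Insert 746: h=16, slot 16 empty → index 16.
Insert 145: h=14, slot 14 empty → index 14.
Insert 188: h=0, slot 0 empty → index 0.
Insert 19: h=6, slot 6 empty → index 6.
Insert 602: h=2, slot 2 empty → index 2.
Insert 83: h=16, h2=4, slot 16 occupied → index 3.
Insert 457: h=16, h2=10, slot 16 occupied → index 9.
Insert 627: h=16, h2=4, slots 16,3 occupied → index 7.
Table: [188, 497, 602, 83, -, -, 19, 627, -, 457, -, -, -, -, 145, -, 746]

83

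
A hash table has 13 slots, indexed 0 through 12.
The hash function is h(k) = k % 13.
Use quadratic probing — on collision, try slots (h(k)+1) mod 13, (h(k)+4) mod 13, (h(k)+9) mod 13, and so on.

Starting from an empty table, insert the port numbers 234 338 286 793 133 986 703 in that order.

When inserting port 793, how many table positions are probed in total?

4

234: h=0 => slot 0
338: h=0, probe 0,1 => slot 1
286: h=0, probe 0,1,4 => slot 4
793: h=0, probe 0,1,4,9 => slot 9
133: h=3 => slot 3
986: h=11 => slot 11
703: h=1, probe 1,2 => slot 2
Table: [234, 338, 703, 133, 286, —, —, —, —, 793, —, 986, —]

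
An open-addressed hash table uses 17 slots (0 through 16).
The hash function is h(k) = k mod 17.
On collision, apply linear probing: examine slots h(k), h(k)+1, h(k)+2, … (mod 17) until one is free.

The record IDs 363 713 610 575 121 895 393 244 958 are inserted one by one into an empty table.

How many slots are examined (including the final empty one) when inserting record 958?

Insert 363: h=6, slot 6 empty -> index 6.
Insert 713: h=16, slot 16 empty -> index 16.
Insert 610: h=15, slot 15 empty -> index 15.
Insert 575: h=14, slot 14 empty -> index 14.
Insert 121: h=2, slot 2 empty -> index 2.
Insert 895: h=11, slot 11 empty -> index 11.
Insert 393: h=2, slot 2 occupied -> index 3.
Insert 244: h=6, slot 6 occupied -> index 7.
Insert 958: h=6, slots 6,7 occupied -> index 8.
Table: [—, —, 121, 393, —, —, 363, 244, 958, —, —, 895, —, —, 575, 610, 713]

3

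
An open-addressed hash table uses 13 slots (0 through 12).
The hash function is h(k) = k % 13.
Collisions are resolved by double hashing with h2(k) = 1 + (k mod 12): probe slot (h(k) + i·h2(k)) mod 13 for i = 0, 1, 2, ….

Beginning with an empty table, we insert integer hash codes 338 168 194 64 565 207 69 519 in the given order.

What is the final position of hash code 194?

2

338 hashes to 0; slot 0 is free → place at 0.
168 hashes to 12; slot 12 is free → place at 12.
194 hashes to 12, h2=3; 12 taken → place at 2.
64 hashes to 12, h2=5; 12 taken → place at 4.
565 hashes to 6; slot 6 is free → place at 6.
207 hashes to 12, h2=4; 12 taken → place at 3.
69 hashes to 4, h2=10; 4 taken → place at 1.
519 hashes to 12, h2=4; 12,3 taken → place at 7.
Table: [338, 69, 194, 207, 64, ., 565, 519, ., ., ., ., 168]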